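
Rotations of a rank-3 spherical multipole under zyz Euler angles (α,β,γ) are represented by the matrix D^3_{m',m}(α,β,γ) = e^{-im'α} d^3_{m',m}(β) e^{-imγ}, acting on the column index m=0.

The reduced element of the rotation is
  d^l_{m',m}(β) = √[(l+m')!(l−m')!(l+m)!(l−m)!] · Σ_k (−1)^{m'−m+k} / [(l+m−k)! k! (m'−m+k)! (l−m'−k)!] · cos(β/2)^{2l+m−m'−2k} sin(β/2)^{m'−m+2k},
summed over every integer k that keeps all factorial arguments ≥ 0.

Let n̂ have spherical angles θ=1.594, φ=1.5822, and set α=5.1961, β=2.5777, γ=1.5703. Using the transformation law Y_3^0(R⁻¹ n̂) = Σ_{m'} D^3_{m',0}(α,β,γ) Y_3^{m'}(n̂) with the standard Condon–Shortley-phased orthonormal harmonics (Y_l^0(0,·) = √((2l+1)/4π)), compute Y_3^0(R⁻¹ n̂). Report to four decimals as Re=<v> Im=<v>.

Re=0.3336 Im=0.0000

Need the full column D^3_{m',0} for m'=−3..3 at α=5.1961, β=2.5777, γ=1.5703.
cos(β/2)=0.278226, sin(β/2)=0.960516
d^3_{-3,0}: single k=3 term ⇒ +0.085353;  D = -0.084743+0.010189i
d^3_{-2,0}: k∈[2..3] ⇒ +0.030280 -0.360888 = -0.330608;  D = +0.187595+0.272231i
d^3_{-1,0}: k∈[1..3] ⇒ +0.005547 -0.198343 +0.787971 = +0.595175;  D = +0.276797-0.526894i
d^3_{0,0}: k∈[0..3] ⇒ +0.000464 -0.049755 +0.593000 -0.785284 = -0.241576;  D = -0.241576+0.000000i
d^3_{1,0}: k∈[0..2] ⇒ -0.005547 +0.198343 -0.787971 = -0.595175;  D = -0.276797-0.526894i
d^3_{2,0}: k∈[0..1] ⇒ +0.030280 -0.360888 = -0.330608;  D = +0.187595-0.272231i
d^3_{3,0}: single k=0 term ⇒ -0.085353;  D = +0.084743+0.010189i
Y_3^{m'}(θ=1.594,φ=1.5822) and Σ D·Y over m':
  (-0.0847+0.0102i)·(+0.0143+0.4166i)  (+0.1876+0.2722i)·(+0.0237-0.0005i)  (+0.2768-0.5269i)·(+0.0037+0.3222i)  (-0.2416+0.0000i)·(+0.0260+0.0000i)  (-0.2768-0.5269i)·(-0.0037+0.3222i)  (+0.1876-0.2722i)·(+0.0237+0.0005i)  (+0.0847+0.0102i)·(-0.0143+0.4166i)
Y_3^0(R⁻¹ n̂) = +0.333574+0.000000i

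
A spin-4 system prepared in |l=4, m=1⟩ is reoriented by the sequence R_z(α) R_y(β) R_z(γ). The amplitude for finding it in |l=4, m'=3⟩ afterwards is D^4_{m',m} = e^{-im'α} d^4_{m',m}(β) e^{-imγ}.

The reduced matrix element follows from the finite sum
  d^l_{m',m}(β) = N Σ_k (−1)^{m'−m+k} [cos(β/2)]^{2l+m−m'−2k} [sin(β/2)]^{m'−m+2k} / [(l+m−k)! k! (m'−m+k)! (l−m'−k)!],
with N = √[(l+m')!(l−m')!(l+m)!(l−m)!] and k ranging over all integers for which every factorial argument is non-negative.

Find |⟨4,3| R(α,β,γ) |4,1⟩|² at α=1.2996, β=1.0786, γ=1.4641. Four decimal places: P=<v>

Split into d^4_{3,1}(β=1.0786) × two z-phases.
Half-angle: c=0.858068, s=0.513535. N=√(5040·1·120·6)=1904.940944
The bounds max(0,m−m')=0 and min(l+m,l−m')=1 give 2 terms
  k=0: (−1)^2·1904.9409/(240)·0.8581^6·0.5135^2 = +0.835492
  k=1: (−1)^3·1904.9409/(144)·0.8581^4·0.5135^4 = -0.498756
d^4_{3,1}(1.0786) = +0.835492 -0.498756 = +0.336736
|D^4_{3,1}|² = |d^4_{3,1}(β)|² = (+0.336736)² = 0.113391 (the z-rotation phases have unit modulus)

P=0.1134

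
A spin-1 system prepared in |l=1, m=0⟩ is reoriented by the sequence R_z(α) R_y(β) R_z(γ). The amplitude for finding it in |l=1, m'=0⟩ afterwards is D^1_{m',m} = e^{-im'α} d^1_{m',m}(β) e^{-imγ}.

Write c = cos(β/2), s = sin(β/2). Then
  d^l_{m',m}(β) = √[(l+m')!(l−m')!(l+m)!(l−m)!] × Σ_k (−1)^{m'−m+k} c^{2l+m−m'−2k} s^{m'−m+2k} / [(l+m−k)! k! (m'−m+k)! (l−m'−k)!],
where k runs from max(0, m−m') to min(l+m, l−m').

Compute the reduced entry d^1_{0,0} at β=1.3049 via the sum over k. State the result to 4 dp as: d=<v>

d^1_{0,0}(β=1.3049) via the finite sum:
Half-angle: c=0.794599, s=0.607135. N=√(1·1·1·1)=1.000000
k: max(0,(0)−(0))=0 … min(1+(0),1−(0))=1
  k=0: (−1)^0·1.0000/(1)·0.7946^2·0.6071^0 = +0.631387
  k=1: (−1)^1·1.0000/(1)·0.7946^0·0.6071^2 = -0.368613
d^1_{0,0}(1.3049) = +0.631387 -0.368613 = +0.262774

d=0.2628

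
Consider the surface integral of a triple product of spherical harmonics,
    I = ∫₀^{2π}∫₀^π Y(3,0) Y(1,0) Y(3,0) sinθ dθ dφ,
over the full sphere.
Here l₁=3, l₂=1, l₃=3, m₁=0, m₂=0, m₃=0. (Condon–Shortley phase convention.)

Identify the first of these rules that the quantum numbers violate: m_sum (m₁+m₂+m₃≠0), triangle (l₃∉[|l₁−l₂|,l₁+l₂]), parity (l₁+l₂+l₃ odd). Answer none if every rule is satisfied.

Σmᵢ = 0  ✓
l₃∈[|l₁−l₂|,l₁+l₂]=[2,4], have l₃=3  ✓
Σlᵢ = 7 ⇒ odd  ✗

parity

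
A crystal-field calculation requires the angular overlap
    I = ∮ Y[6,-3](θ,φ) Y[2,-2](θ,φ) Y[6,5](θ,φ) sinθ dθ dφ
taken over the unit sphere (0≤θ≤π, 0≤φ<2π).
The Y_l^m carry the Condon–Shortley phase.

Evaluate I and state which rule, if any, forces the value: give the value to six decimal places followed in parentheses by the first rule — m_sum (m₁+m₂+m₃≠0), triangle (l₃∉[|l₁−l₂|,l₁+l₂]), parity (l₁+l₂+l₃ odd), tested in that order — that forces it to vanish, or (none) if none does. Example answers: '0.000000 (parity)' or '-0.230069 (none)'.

Checks pass: Σm=0; 14 even; l₃=6∈[4,8].
(2·6+1)(2·2+1)(2·6+1) = 845
Δ: 2! 10! 2! / 15! → 1/90090
sum: t=0:+1/69120 t=1:−1/14400 t=2:+1/69120 = -7/172800
3j²(6 2 6; 0 0 0) = Δ·Π!·Σ² = 14/715  (sign -1)
sum: t=0:+1/1451520 = 1/1451520
3j²(6 2 6; -3 -2 5) = Δ·Π!·Σ² = 1/91  (sign -1)
combine: 4πI² = 845·14/715·1/91 = 2/11
take √, sign +1: I = 0.12028562
No selection rule forces the value: the integral is nonzero (none).

0.120286 (none)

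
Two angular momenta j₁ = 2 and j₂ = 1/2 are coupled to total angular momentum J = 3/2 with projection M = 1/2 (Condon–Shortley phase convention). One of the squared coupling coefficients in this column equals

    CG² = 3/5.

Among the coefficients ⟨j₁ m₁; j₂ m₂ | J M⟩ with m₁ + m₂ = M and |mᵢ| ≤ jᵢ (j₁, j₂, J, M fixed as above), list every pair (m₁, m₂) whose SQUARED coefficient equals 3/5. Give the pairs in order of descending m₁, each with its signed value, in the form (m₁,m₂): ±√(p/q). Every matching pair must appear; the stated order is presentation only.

Admissible pairs with m₁+m₂ = M = 1/2: (0,1/2), (1,-1/2)
  (m₁,m₂)=(1,-1/2): CG² = 3/5, CG = +√(3/5)   ← matches the target
  (m₁,m₂)=(0,1/2): CG² = 2/5, CG = −√(2/5)
Pairs with CG² = 3/5: (1,-1/2): +√(3/5)

(1,-1/2): +√(3/5)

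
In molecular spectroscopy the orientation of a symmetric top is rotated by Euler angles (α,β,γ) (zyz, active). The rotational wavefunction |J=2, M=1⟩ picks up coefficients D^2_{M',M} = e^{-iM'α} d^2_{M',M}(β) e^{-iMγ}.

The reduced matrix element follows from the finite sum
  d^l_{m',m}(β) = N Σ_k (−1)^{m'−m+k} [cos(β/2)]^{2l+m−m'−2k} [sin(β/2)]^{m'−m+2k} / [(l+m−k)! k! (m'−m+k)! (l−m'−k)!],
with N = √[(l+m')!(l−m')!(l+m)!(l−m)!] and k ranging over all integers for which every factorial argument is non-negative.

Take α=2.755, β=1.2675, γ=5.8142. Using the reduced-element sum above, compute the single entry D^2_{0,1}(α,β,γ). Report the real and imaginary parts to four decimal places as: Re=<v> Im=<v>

Re=0.3114 Im=0.1578

Split into d^2_{0,1}(β=1.2675) × two z-phases.
With c≡cos(β/2)=0.805813 and s≡sin(β/2)=0.592171, N=[2·2·6·1]^{1/2}=4.898979
The bounds max(0,m−m')=1 and min(l+m,l−m')=2 give 2 terms
  k=1: (−1)^0·4.8990/(2)·0.8058^3·0.5922^1 = +0.758970
  k=2: (−1)^1·4.8990/(2)·0.8058^1·0.5922^3 = -0.409874
d^2_{0,1}(1.2675) = +0.758970 -0.409874 = +0.349096
Attach z-rotation phases: D = e^{-i(0)(2.7550)}·(+0.349096)·e^{-i(1)(5.8142)} = +0.311403+0.157785i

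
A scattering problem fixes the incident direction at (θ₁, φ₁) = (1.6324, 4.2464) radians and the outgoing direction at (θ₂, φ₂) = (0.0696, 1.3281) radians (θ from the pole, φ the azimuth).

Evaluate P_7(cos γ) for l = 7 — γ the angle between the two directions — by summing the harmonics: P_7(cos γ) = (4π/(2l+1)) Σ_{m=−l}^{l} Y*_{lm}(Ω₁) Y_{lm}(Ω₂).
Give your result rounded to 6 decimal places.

0.241588

Addition theorem: P_7(cos γ) = (4π/15) Σ_m Y*_{lm}(Ω₁) Y_{lm}(Ω₂), m = −7…7:
  m=-7: Y*=(-0.059232, -0.489870)  Y=(-0.000000, -0.000000)  product (-0.000000, 0.000000)
  m=-6: Y*=(-0.107146, -0.038585)  Y=(-0.000000, -0.000000)  product (-0.000000, 0.000000)
  m=-5: Y*=(0.250672, -0.237846)  Y=(0.000007, -0.000002)  product (0.000001, -0.000002)
  m=-4: Y*=(-0.038233, -0.126660)  Y=(0.000096, 0.000140)  product (0.000014, -0.000018)
  m=-3: Y*=(0.298212, 0.052059)  Y=(-0.001955, 0.002193)  product (-0.000697, 0.000552)
  m=-2: Y*=(0.083449, -0.112357)  Y=(-0.031482, -0.016606)  product (-0.004493, 0.002151)
  m=-1: Y*=(0.128769, 0.256038)  Y=(0.066110, -0.267030)  product (0.076883, -0.017459)
  m=+0: Y*=(0.142159, -0.000000)  Y=(1.019686, 0.000000)  product (0.144958, 0.000000)
  m=+1: Y*=(-0.128769, 0.256038)  Y=(-0.066110, -0.267030)  product (0.076883, 0.017459)
  m=+2: Y*=(0.083449, 0.112357)  Y=(-0.031482, 0.016606)  product (-0.004493, -0.002151)
  m=+3: Y*=(-0.298212, 0.052059)  Y=(0.001955, 0.002193)  product (-0.000697, -0.000552)
  m=+4: Y*=(-0.038233, 0.126660)  Y=(0.000096, -0.000140)  product (0.000014, 0.000018)
  m=+5: Y*=(-0.250672, -0.237846)  Y=(-0.000007, -0.000002)  product (0.000001, 0.000002)
  m=+6: Y*=(-0.107146, 0.038585)  Y=(-0.000000, 0.000000)  product (-0.000000, -0.000000)
  m=+7: Y*=(0.059232, -0.489870)  Y=(0.000000, -0.000000)  product (-0.000000, -0.000000)
Σ over m = (0.288374, 0.000000); ×(4π/15) → (0.241588, 0.000000). Real part: 0.241588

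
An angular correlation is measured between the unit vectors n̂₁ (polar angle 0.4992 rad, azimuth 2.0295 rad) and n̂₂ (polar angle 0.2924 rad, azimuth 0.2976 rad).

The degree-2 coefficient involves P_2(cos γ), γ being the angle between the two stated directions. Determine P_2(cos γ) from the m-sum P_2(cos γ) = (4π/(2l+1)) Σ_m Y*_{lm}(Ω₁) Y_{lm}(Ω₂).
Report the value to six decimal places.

Addition theorem: P_2(cos γ) = (4π/5) Σ_m Y*_{lm}(Ω₁) Y_{lm}(Ω₂), m = −2…2:
  [-2]  conj(Y_{2,-2})(Ω₁) = -0.05381 - 0.07029j ; Y_{2,-2}(Ω₂) = 0.02658 - 0.01799j ; Δ = -0.00269 - 0.00090j
  [-1]  conj(Y_{2,-1})(Ω₁) = -0.14377 + 0.29114j ; Y_{2,-1}(Ω₂) = 0.20386 - 0.06253j ; Δ = -0.01111 + 0.06834j
  [+0]  conj(Y_{2,0})(Ω₁) = 0.41394 + 0.00000j ; Y_{2,0}(Ω₂) = 0.55217 + 0.00000j ; Δ = 0.22857 + 0.00000j
  [+1]  conj(Y_{2,1})(Ω₁) = 0.14377 + 0.29114j ; Y_{2,1}(Ω₂) = -0.20386 - 0.06253j ; Δ = -0.01111 - 0.06834j
  [+2]  conj(Y_{2,2})(Ω₁) = -0.05381 + 0.07029j ; Y_{2,2}(Ω₂) = 0.02658 + 0.01799j ; Δ = -0.00269 + 0.00090j
Total Σ_m = 0.20096 + 0.00000j. Multiply by 2.513274: 0.50507 + 0.00000j. P_2(cos γ) = 0.505074

0.505074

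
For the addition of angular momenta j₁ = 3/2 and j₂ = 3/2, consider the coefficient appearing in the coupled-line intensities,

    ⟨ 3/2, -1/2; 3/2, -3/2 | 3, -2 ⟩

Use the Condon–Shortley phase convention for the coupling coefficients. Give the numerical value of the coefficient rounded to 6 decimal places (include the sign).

√[7·0!3!3!/7! · 1!2!0!3!1!5!] = √(72)
  +(−1)^0/∏(0,0,2,0,1,3)! = 1/12  (running 1/12)
⟨..|..⟩ = √(72)·(1/12) = +0.707107

+0.707107  (= +√(1/2))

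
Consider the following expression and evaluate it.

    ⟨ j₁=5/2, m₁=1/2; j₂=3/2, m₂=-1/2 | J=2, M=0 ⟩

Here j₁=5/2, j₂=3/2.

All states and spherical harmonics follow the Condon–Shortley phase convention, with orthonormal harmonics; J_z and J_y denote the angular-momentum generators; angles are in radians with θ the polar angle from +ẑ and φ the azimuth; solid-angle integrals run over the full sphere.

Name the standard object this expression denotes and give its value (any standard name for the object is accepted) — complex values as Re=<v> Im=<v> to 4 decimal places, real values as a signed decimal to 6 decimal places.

Clebsch–Gordan coefficient, −√(1/14) ≈ -0.267261

This is a Clebsch–Gordan (vector-coupling) coefficient.
triangle: 2!·3!·1!/7! = 12/5040
(j±m)!: 3!·2!·1!·2!·2!·2! = 96
prefactor² = (2J+1)·Δ·N² = 8/7
  k=0: +1/(0!·2!·2!·1!·1!·0!) = 1/4
  k=1: −1/(1!·1!·1!·0!·2!·1!) = -1/2
Σ = -1/4  ⇒  CG² = 8/7·(-1/4)² = 1/14
CG = −√(1/14) = -0.267261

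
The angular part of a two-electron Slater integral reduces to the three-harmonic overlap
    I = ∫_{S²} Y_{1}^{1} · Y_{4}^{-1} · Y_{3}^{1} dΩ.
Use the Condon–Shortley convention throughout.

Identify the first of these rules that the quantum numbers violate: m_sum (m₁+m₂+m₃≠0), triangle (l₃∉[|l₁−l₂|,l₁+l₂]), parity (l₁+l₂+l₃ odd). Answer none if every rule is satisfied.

m_sum

azimuthal sum: 1 − 1 + 1 = 1  ✗
3 ≤ 3 ≤ 5 (triangle on l)
L = 1 + 4 + 3 = 8 (even)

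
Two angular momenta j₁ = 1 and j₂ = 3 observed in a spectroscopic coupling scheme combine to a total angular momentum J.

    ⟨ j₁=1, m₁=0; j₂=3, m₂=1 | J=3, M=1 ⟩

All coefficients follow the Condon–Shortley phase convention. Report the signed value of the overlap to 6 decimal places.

-0.288675

triangle: 1!×1!×5!/8! = 120/40320
(j±m)!: 1!×1!×4!×2!×4!×2! = 2304
prefactor² = (2J+1)×Δ×N² = 48
  k=0: +1/(0!×1!×1!×4!×0!×1!) = 1/24
  k=1: −1/(1!×0!×0!×3!×1!×2!) = -1/12
Σ = -1/24  ⇒  CG² = 48×(-1/24)² = 1/12
CG = −√(1/12) = -0.288675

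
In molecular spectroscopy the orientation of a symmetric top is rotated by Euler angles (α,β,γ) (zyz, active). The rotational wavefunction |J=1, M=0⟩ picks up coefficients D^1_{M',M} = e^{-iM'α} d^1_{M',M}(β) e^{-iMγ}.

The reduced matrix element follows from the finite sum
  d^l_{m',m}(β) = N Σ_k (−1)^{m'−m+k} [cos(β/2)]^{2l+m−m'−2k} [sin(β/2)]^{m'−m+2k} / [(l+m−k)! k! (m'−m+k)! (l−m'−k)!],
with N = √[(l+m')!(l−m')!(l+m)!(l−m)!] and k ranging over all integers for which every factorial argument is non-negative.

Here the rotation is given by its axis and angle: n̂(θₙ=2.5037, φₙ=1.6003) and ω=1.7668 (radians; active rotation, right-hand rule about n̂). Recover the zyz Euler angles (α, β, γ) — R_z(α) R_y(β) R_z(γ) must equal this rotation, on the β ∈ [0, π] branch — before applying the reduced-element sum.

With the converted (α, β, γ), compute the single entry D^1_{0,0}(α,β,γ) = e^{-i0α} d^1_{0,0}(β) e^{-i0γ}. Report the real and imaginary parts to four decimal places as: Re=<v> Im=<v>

Re=0.5763 Im=0.0000

Axis–angle → zyz. n̂ = (sinθₙcosφₙ, sinθₙsinφₙ, cosθₙ) = (-0.017567, +0.595245, -0.803352), ω = 1.7668.
R = I cosω + sinω [n̂]ₓ + (1−cosω) n̂n̂ᵀ gives
  R = [-0.194382, +0.775477, +0.600708; -0.800464, +0.228569, -0.554089; -0.566986, -0.588550, +0.576312]
β = atan2(√(R₁₃²+R₂₃²), R₃₃) = 0.956588; α = atan2(R₂₃, R₁₃) mod 2π = 5.538135; γ = atan2(R₃₂, −R₃₁) mod 2π = 5.479128
Split into d^1_{0,0}(β=0.9566) × two z-phases.
c=cos(0.956588/2)=0.887781, s=sin(0.956588/2)=0.460265; N=√[1·1·1·1]=1.000000
The bounds max(0,m−m')=0 and min(l+m,l−m')=1 give 2 terms
  k=0: (−1)^0·1.0000/(1)·0.8878^2·0.4603^0 = +0.788156
  k=1: (−1)^1·1.0000/(1)·0.8878^0·0.4603^2 = -0.211844
d^1_{0,0}(0.9566) = +0.788156 -0.211844 = +0.576312
Attach z-rotation phases: D = e^{-i(0)(5.5381)}·(+0.576312)·e^{-i(0)(5.4791)} = +0.576312+0.000000i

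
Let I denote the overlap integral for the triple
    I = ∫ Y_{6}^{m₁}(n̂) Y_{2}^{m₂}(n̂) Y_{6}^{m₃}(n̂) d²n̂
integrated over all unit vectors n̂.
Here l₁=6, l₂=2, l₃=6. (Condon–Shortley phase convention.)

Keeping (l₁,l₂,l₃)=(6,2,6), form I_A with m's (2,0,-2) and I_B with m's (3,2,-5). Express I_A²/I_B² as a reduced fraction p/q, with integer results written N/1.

10/11

Shared (l₁,l₂,l₃)=(6,2,6): N and (l;000)² cancel in I_A²/I_B².
A: Δ = 2!·10!·2!/15! = 1/90090; Racah Σ t=0..2: t=0:+1/69120 t=1:−1/30240 t=2:+1/322560 = -1/64512; ⇒ 3j(6 2 6; 2 0 -2)² = 10/1001, sgn -1
B: Δ = 2!·10!·2!/15! = 1/90090; Racah Σ t=2..2: t=2:+1/1451520 = 1/1451520; ⇒ 3j(6 2 6; 3 2 -5)² = 1/91, sgn -1
I_A²/I_B² = (10/1001)/(1/91) = 10/11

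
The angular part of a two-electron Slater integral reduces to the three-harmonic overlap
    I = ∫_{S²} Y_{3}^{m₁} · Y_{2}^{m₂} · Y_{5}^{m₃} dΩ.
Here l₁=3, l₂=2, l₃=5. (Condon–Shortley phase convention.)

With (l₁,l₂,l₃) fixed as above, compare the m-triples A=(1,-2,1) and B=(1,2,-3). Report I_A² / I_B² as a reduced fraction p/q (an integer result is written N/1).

3/14

l's match ⇒ only the (l;m) 3-j factors differ between A and B.
A: triangle coeff Δ(3,2,5) = 1/2310; Σ_t [0,0]: t=0:+1/1152 = 1/1152; (3j)²=1/154 [(3 2 5; 1 -2 1)], sign=+1
B: triangle coeff Δ(3,2,5) = 1/2310; Σ_t [0,0]: t=0:+1/1152 = 1/1152; (3j)²=1/33 [(3 2 5; 1 2 -3)], sign=+1
I_A²/I_B² = (1/154)/(1/33) = 3/14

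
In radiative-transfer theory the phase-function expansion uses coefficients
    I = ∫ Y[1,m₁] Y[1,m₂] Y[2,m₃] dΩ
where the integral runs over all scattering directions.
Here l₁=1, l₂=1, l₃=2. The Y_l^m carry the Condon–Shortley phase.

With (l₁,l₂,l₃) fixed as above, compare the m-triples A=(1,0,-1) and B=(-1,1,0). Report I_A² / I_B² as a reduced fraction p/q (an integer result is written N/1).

3/1

Shared (l₁,l₂,l₃)=(1,1,2): N and (l;000)² cancel in I_A²/I_B².
A: Δ = 0!·2!·2!/5! = 1/30; Racah Σ t=0..0: t=0:+1/2 = 1/2; ⇒ 3j(1 1 2; 1 0 -1)² = 1/10, sgn -1
B: Δ = 0!·2!·2!/5! = 1/30; Racah Σ t=0..0: t=0:+1/4 = 1/4; ⇒ 3j(1 1 2; -1 1 0)² = 1/30, sgn +1
I_A²/I_B² = (1/10)/(1/30) = 3/1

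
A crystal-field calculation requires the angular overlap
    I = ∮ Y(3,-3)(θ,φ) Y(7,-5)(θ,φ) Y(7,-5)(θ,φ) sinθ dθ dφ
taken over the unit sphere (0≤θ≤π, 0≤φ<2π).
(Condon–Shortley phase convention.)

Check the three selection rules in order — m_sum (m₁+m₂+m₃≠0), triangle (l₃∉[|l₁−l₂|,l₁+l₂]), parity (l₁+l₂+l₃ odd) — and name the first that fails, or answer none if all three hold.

Σmᵢ = -13  ✗
l₃∈[|l₁−l₂|,l₁+l₂]=[4,10], have l₃=7
Σlᵢ = 17 ⇒ odd

m_sum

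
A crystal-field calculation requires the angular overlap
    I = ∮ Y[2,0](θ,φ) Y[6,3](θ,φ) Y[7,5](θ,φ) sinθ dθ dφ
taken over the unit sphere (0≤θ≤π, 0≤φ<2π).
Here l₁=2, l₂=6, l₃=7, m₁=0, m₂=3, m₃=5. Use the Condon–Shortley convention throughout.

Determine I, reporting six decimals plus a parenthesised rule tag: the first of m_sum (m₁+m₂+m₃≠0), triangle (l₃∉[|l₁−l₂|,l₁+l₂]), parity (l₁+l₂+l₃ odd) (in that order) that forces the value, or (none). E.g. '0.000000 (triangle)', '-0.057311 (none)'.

0 + 3 + 5 = 8 ≠ 0: azimuthal integral kills it; I = 0

0.000000 (m_sum)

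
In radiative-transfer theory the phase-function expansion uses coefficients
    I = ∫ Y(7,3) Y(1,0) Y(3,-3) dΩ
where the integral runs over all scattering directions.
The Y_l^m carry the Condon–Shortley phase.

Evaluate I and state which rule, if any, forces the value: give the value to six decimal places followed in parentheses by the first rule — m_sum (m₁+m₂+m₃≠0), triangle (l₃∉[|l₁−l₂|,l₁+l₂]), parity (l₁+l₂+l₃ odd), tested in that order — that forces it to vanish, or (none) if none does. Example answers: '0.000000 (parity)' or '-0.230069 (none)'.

triangle: need 6≤l₃≤8, have 3; I=0

0.000000 (triangle)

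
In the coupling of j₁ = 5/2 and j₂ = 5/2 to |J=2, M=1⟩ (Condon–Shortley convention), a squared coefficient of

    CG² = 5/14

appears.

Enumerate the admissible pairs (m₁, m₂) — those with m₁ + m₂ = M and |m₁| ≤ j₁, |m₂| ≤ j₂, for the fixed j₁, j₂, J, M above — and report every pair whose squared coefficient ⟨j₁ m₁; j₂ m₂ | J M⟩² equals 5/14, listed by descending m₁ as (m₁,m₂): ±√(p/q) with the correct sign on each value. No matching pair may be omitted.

Admissible pairs with m₁+m₂ = M = 1: (-3/2,5/2), (-1/2,3/2), (1/2,1/2), (3/2,-1/2), (5/2,-3/2)
  (m₁,m₂)=(5/2,-3/2): CG² = 5/14, CG = +√(5/14)   ← matches the target
  (m₁,m₂)=(3/2,-1/2): CG² = 1/7, CG = −√(1/7)
  (m₁,m₂)=(1/2,1/2): CG² = 0/1, CG = 0
  (m₁,m₂)=(-1/2,3/2): CG² = 1/7, CG = +√(1/7)
  (m₁,m₂)=(-3/2,5/2): CG² = 5/14, CG = −√(5/14)   ← matches the target
Pairs with CG² = 5/14: (5/2,-3/2): +√(5/14); (-3/2,5/2): −√(5/14)

(5/2,-3/2): +√(5/14); (-3/2,5/2): −√(5/14)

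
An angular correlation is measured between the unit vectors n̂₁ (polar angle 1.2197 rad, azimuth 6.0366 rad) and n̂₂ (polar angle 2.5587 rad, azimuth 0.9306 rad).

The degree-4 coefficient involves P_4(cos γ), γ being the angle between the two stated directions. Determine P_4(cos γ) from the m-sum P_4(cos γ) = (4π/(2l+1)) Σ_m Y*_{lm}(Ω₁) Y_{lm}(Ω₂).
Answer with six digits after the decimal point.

Summing Y*_{l m}(θ₁,φ₁)·Y_{l m}(θ₂,φ₂) over m ∈ [−4, 4]; prefactor 4π/(2·4+1) = 1.396263:
  [-4]  conj(Y_{4,-4})(Ω₁) = (0.189819, -0.286928) ; Y_{4,-4}(Ω₂) = (-0.033963, 0.022291) ; Δ = (-0.000051, 0.013976)
  [-3]  conj(Y_{4,-3})(Ω₁) = (0.263256, -0.240258) ; Y_{4,-3}(Ω₂) = (0.163725, 0.059726) ; Δ = (0.057451, -0.023613)
  [-2]  conj(Y_{4,-2})(Ω₁) = (-0.044686, 0.024017) ; Y_{4,-2}(Ω₂) = (-0.112580, -0.376706) ; Δ = (0.014078, 0.014130)
  [-1]  conj(Y_{4,-1})(Ω₁) = (-0.321804, 0.081001) ; Y_{4,-1}(Ω₂) = (-0.244036, 0.327632) ; Δ = (0.051994, -0.125200)
  [+0]  conj(Y_{4,0})(Ω₁) = (-0.006228, -0.000000) ; Y_{4,0}(Ω₂) = (-0.095885, 0.000000) ; Δ = (0.000597, 0.000000)
  [+1]  conj(Y_{4,1})(Ω₁) = (0.321804, 0.081001) ; Y_{4,1}(Ω₂) = (0.244036, 0.327632) ; Δ = (0.051994, 0.125200)
  [+2]  conj(Y_{4,2})(Ω₁) = (-0.044686, -0.024017) ; Y_{4,2}(Ω₂) = (-0.112580, 0.376706) ; Δ = (0.014078, -0.014130)
  [+3]  conj(Y_{4,3})(Ω₁) = (-0.263256, -0.240258) ; Y_{4,3}(Ω₂) = (-0.163725, 0.059726) ; Δ = (0.057451, 0.023613)
  [+4]  conj(Y_{4,4})(Ω₁) = (0.189819, 0.286928) ; Y_{4,4}(Ω₂) = (-0.033963, -0.022291) ; Δ = (-0.000051, -0.013976)
Σ over m = (0.247541, 0.000000); ×(4π/9) → (0.345632, 0.000000). Real part: 0.345632

0.345632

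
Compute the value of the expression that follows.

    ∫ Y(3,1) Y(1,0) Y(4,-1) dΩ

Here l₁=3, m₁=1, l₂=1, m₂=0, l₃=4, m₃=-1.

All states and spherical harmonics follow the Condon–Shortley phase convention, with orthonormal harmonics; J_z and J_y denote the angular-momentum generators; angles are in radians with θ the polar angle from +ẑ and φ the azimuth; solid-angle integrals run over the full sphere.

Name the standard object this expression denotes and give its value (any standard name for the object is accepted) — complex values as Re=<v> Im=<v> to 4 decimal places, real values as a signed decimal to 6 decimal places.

Gaunt coefficient, -0.238414

This is a Gaunt coefficient — the integral of a triple product of spherical harmonics over the sphere.
m-sum 0 ✓  L=8 even ✓  2≤4≤4 ✓
Π(2lᵢ+1) = 7×3×9 = 189
triangle coeff Δ(3,1,4) = 1/252
Σ_t [0,0]: t=0:+1/36 = 1/36
(3j)²=4/63 [(3 1 4; 0 0 0)], sign=+1
Σ_t [0,0]: t=0:+1/48 = 1/48
(3j)²=5/84 [(3 1 4; 1 0 -1)], sign=-1
⇒ 4πI² = 5/7
I = (-1)√(5/7/(4π)) = -0.23841361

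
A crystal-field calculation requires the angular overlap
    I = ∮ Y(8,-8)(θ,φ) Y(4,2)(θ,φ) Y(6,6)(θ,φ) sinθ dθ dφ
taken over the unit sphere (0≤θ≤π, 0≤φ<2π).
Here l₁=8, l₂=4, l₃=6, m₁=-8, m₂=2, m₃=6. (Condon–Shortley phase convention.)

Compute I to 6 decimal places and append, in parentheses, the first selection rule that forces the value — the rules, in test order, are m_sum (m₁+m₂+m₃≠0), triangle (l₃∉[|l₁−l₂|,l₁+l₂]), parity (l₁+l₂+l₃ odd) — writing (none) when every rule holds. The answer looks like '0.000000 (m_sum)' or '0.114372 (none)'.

m-sum 0 ✓  L=18 even ✓  4≤6≤12 ✓
Π(2lᵢ+1) = 17×9×13 = 1989
triangle coeff Δ(8,4,6) = 1/23279256
Σ_t [2,4]: t=2:+1/1658880 t=3:−1/518400 t=4:+1/1658880 = -1/1382400
(3j)²=504/46189 [(8 4 6; 0 0 0)], sign=-1
Σ_t [6,6]: t=6:+1/5225472000 = 1/5225472000
(3j)²=22/969 [(8 4 6; -8 2 6)], sign=+1
⇒ 4πI² = 3024/6137
I = (-1)√(3024/6137/(4π)) = -0.19801947
No selection rule forces the value: the integral is nonzero (none).

-0.198019 (none)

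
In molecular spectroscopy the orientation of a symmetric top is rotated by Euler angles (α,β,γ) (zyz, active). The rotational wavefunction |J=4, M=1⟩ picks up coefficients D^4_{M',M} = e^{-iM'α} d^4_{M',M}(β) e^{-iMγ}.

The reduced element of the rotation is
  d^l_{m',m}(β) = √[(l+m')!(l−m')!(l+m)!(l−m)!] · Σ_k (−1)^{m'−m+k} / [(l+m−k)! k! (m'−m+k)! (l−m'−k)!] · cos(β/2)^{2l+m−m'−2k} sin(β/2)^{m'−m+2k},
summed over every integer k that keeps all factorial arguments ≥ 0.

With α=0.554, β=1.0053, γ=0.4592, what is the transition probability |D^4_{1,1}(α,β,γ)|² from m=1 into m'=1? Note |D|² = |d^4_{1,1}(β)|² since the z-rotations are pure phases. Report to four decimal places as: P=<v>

Split into d^4_{1,1}(β=1.0053) × two z-phases.
With c≡cos(β/2)=0.876309 and s≡sin(β/2)=0.481749, N=[120·6·120·6]^{1/2}=720.000000
The bounds max(0,m−m')=0 and min(l+m,l−m')=3 give 4 terms
  k=0: (−1)^0·720.0000/(720)·0.8763^8·0.4817^0 = +0.347743
  k=1: (−1)^1·720.0000/(48)·0.8763^6·0.4817^2 = -1.576440
  k=2: (−1)^2·720.0000/(24)·0.8763^4·0.4817^4 = +0.952873
  k=3: (−1)^3·720.0000/(72)·0.8763^2·0.4817^6 = -0.095994
d^4_{1,1}(1.0053) = +0.347743 -1.576440 +0.952873 -0.095994 = -0.371817
|D^4_{1,1}|² = |d^4_{1,1}(β)|² = (-0.371817)² = 0.138248 (the z-rotation phases have unit modulus)

P=0.1382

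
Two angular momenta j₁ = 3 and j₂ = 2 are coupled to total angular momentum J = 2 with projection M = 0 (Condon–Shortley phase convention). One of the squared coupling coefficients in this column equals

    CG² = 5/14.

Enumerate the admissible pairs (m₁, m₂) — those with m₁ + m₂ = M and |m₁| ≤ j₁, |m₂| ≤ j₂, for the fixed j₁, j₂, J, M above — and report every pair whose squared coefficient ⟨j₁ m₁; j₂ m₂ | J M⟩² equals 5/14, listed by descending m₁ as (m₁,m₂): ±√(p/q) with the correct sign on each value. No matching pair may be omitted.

Admissible pairs with m₁+m₂ = M = 0: (-2,2), (-1,1), (0,0), (1,-1), (2,-2)
  (m₁,m₂)=(2,-2): CG² = 5/14, CG = +√(5/14)   ← matches the target
  (m₁,m₂)=(1,-1): CG² = 1/7, CG = −√(1/7)
  (m₁,m₂)=(0,0): CG² = 0/1, CG = 0
  (m₁,m₂)=(-1,1): CG² = 1/7, CG = +√(1/7)
  (m₁,m₂)=(-2,2): CG² = 5/14, CG = −√(5/14)   ← matches the target
Pairs with CG² = 5/14: (2,-2): +√(5/14); (-2,2): −√(5/14)

(2,-2): +√(5/14); (-2,2): −√(5/14)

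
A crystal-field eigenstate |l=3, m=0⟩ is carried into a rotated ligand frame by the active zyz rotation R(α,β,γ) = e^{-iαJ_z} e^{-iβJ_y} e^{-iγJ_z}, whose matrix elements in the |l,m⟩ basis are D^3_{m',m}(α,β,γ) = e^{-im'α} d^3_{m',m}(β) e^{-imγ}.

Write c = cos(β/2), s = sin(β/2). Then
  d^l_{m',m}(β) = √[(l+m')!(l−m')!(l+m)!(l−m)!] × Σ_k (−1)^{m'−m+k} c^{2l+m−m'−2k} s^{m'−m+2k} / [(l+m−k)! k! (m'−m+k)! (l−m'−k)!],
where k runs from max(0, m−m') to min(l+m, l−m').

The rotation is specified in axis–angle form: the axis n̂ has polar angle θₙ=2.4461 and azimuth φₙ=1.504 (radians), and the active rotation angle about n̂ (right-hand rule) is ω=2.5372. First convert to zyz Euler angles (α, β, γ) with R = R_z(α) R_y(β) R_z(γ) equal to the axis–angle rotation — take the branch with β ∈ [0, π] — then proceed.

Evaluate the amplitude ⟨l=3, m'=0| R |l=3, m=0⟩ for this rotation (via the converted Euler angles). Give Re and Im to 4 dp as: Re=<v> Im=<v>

Re=-0.3376 Im=0.0000

Axis–angle → zyz. n̂ = (sinθₙcosφₙ, sinθₙsinφₙ, cosθₙ) = (+0.042769, +0.639335, -0.767738), ω = 2.5372.
R = I cosω + sinω [n̂]ₓ + (1−cosω) n̂n̂ᵀ gives
  R = [-0.819513, +0.486120, +0.303456; -0.386433, -0.077760, -0.919033; -0.423164, -0.870426, +0.251579]
β = atan2(√(R₁₃²+R₂₃²), R₃₃) = 1.316485; α = atan2(R₂₃, R₁₃) mod 2π = 5.031308; γ = atan2(R₃₂, −R₃₁) mod 2π = 5.164901
D^3_{0,0}(5.0313,1.3165,5.1649) = e^{-i·0·5.0313}·d^3_{0,0}(1.3165)·e^{-i·0·5.1649}. Compute d first:
With c≡cos(β/2)=0.791068 and s≡sin(β/2)=0.611728, N=[6·6·6·6]^{1/2}=36.000000
k: max(0,(0)−(0))=0 … min(3+(0),3−(0))=3
  k=0: (−1)^0·36.0000/(36)·0.7911^6·0.6117^0 = +0.245067
  k=1: (−1)^1·36.0000/(4)·0.7911^4·0.6117^2 = -1.318909
  k=2: (−1)^2·36.0000/(4)·0.7911^2·0.6117^4 = +0.788684
  k=3: (−1)^3·36.0000/(36)·0.7911^0·0.6117^6 = -0.052402
d^3_{0,0}(1.3165) = +0.245067 -1.318909 +0.788684 -0.052402 = -0.337561
Attach z-rotation phases: D = e^{-i(0)(5.0313)}·(-0.337561)·e^{-i(0)(5.1649)} = -0.337561+0.000000i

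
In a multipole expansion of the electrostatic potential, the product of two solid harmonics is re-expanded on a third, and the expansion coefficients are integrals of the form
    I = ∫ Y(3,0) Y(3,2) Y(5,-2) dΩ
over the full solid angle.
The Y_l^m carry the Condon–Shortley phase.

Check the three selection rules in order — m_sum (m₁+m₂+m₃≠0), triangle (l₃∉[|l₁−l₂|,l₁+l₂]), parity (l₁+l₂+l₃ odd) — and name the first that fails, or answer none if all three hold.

parity

azimuthal sum: 0 + 2 − 2 = 0  ✓
0 ≤ 5 ≤ 6 (triangle on l)  ✓
L = 3 + 3 + 5 = 11 (odd)  ✗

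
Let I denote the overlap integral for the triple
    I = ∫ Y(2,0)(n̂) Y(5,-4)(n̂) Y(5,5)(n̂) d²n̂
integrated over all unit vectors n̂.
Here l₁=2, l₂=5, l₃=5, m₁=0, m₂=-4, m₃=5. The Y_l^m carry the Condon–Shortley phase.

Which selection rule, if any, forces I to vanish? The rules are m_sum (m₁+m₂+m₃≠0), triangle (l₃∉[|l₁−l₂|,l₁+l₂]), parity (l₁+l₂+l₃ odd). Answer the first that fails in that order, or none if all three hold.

m_sum

Σmᵢ = 1  ✗
l₃∈[|l₁−l₂|,l₁+l₂]=[3,7], have l₃=5
Σlᵢ = 12 ⇒ even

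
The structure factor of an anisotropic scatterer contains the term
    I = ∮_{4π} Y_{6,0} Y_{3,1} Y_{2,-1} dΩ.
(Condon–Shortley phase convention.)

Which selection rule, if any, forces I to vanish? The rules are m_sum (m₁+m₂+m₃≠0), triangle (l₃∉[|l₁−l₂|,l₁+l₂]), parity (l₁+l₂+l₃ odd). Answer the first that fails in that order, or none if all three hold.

triangle

m₁+m₂+m₃ = 0 + 1 − 1 = 0  ✓
triangle: need |l₁−l₂| ≤ l₃ ≤ l₁+l₂ = [3,9]; l₃=2 is outside  ✗
parity: l₁+l₂+l₃ = 11 is odd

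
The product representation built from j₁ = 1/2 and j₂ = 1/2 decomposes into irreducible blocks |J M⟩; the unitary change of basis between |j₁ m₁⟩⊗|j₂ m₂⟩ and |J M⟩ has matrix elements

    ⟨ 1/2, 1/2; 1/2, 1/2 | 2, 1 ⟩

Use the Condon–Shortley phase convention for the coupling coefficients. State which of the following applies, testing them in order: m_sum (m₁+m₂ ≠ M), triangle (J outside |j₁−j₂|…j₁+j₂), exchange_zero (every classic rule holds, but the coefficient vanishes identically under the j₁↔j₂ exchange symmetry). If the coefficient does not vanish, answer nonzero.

triangle

m-sum: m₁+m₂ = 1/2+1/2 = 1, M = 1  ✓
triangle: need |j₁−j₂| ≤ J ≤ j₁+j₂, i.e. J ∈ [0, 1]; J = 2 is outside ✗ ⇒ coefficient is 0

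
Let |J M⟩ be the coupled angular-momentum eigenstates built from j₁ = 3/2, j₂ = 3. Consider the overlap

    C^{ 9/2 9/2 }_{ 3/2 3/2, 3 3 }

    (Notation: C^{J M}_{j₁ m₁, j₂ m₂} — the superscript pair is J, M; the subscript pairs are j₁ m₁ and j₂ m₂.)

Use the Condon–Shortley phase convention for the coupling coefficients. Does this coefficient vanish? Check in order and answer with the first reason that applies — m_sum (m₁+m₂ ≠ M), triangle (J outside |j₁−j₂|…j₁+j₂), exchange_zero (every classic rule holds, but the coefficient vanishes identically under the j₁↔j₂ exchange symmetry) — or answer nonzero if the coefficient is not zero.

m-sum: m₁+m₂ = 3/2+3 = 9/2, M = 9/2  ✓
triangle: |j₁−j₂| = 3/2 ≤ J = 9/2 ≤ j₁+j₂ = 9/2  ✓
exchange: j₁≠j₂ or m₁≠m₂ — the exchange symmetry imposes no constraint here
value check: CG = +1 = +1.000000 ≠ 0

nonzero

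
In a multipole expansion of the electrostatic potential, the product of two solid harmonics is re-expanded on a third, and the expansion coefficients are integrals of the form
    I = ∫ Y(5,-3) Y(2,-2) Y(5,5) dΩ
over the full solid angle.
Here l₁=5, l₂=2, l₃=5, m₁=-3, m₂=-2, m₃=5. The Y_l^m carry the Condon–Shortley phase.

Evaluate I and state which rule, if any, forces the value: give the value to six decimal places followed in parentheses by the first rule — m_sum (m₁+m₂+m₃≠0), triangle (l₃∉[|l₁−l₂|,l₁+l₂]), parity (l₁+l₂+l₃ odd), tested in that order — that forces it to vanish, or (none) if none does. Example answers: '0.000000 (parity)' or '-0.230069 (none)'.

Rules hold: Σm=0, L=12 even, 3≤5≤7.
N = 11·5·11 = 605
Δ = 2!·8!·2!/13! = 1/38610
Racah Σ t=0..2: t=0:+1/2880 t=1:−1/576 t=2:+1/2880 = -1/960
⇒ 3j(5 2 5; 0 0 0)² = 10/429, sgn +1
Racah Σ t=0..0: t=0:+1/161280 = 1/161280
⇒ 3j(5 2 5; -3 -2 5)² = 1/143, sgn +1
4πI² = N·(3j₀)²·(3jₘ)² = 50/507
I = +1·√(0.0986193/4π) = 0.08858824
No selection rule forces the value: the integral is nonzero (none).

0.088588 (none)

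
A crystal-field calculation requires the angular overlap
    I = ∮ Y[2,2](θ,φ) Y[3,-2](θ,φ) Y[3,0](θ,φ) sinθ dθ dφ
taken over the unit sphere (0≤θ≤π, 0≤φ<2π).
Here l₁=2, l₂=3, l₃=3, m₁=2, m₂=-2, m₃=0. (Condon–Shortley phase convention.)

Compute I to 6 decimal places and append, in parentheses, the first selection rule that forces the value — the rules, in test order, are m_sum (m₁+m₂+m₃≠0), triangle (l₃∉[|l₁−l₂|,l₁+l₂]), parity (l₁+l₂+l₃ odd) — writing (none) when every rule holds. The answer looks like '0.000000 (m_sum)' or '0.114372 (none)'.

m-sum 0 ✓  L=8 even ✓  1≤3≤5 ✓
Π(2lᵢ+1) = 5×7×7 = 245
triangle coeff Δ(2,3,3) = 1/3780
Σ_t [0,2]: t=0:+1/24 t=1:−1/4 t=2:+1/24 = -1/6
(3j)²=4/105 [(2 3 3; 0 0 0)], sign=+1
Σ_t [0,0]: t=0:+1/24 = 1/24
(3j)²=1/21 [(2 3 3; 2 -2 0)], sign=-1
⇒ 4πI² = 4/9
I = (-1)√(4/9/(4π)) = -0.18806319
No selection rule forces the value: the integral is nonzero (none).

-0.188063 (none)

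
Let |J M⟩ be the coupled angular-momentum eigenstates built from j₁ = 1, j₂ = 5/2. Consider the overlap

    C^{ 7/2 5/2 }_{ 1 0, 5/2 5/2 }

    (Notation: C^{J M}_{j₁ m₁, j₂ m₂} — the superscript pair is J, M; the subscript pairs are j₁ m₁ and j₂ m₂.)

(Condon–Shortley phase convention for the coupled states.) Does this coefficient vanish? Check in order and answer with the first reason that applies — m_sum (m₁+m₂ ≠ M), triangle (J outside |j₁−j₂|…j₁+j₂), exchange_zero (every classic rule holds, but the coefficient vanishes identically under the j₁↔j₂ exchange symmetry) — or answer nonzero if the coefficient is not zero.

m-sum: m₁+m₂ = 0+5/2 = 5/2, M = 5/2  ✓
triangle: |j₁−j₂| = 3/2 ≤ J = 7/2 ≤ j₁+j₂ = 7/2  ✓
exchange: j₁≠j₂ or m₁≠m₂ — the exchange symmetry imposes no constraint here
value check: CG = +√(2/7) = +0.534522 ≠ 0

nonzero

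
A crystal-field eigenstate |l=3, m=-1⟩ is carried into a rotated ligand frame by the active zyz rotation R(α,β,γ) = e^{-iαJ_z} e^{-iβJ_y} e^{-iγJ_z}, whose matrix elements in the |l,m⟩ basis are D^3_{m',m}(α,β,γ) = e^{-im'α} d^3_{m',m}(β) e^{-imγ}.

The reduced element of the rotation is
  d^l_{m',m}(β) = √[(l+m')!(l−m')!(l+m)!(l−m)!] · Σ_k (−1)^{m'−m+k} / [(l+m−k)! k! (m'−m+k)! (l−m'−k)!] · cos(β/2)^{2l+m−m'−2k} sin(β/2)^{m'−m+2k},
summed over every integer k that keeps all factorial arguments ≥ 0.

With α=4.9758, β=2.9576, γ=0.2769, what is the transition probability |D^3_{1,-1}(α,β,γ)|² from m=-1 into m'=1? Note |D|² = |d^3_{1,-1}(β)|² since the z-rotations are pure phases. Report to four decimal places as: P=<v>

P=0.8262

D^3_{1,-1}(4.9758,2.9576,0.2769) = e^{-i·1·4.9758}·d^3_{1,-1}(2.9576)·e^{-i·-1·0.2769}. Compute d first:
c=cos(2.957600/2)=0.091867, s=sin(2.957600/2)=0.995771; N=√[24·2·2·24]=48.000000
k: max(0,(-1)−(1))=0 … min(3+(-1),3−(1))=2
  k=0: (−1)^2·48.0000/(8)·0.0919^4·0.9958^2 = +0.000424
  k=1: (−1)^3·48.0000/(6)·0.0919^2·0.9958^4 = -0.066381
  k=2: (−1)^4·48.0000/(48)·0.0919^0·0.9958^6 = +0.974895
d^3_{1,-1}(2.9576) = +0.000424 -0.066381 +0.974895 = +0.908937
|D^3_{1,-1}|² = |d^3_{1,-1}(β)|² = (+0.908937)² = 0.826167 (the z-rotation phases have unit modulus)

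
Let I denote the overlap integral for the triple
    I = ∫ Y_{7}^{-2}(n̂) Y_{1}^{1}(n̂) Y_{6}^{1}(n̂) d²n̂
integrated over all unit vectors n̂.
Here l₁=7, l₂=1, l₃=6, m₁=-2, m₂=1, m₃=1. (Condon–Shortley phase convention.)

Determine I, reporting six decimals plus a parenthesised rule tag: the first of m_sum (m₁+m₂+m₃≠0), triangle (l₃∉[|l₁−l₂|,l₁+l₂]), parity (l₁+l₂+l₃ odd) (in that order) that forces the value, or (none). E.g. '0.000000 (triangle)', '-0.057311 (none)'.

0.209937 (none)

Checks pass: Σm=0; 14 even; l₃=6∈[6,8].
(2·7+1)(2·1+1)(2·6+1) = 585
Δ: 2! 12! 0! / 15! → 1/1365
sum: t=1:−1/518400 = -1/518400
3j²(7 1 6; 0 0 0) = Δ·Π!·Σ² = 7/195  (sign -1)
sum: t=2:+1/1209600 = 1/1209600
3j²(7 1 6; -2 1 1) = Δ·Π!·Σ² = 12/455  (sign -1)
combine: 4πI² = 585·7/195·12/455 = 36/65
take √, sign +1: I = 0.20993732
No selection rule forces the value: the integral is nonzero (none).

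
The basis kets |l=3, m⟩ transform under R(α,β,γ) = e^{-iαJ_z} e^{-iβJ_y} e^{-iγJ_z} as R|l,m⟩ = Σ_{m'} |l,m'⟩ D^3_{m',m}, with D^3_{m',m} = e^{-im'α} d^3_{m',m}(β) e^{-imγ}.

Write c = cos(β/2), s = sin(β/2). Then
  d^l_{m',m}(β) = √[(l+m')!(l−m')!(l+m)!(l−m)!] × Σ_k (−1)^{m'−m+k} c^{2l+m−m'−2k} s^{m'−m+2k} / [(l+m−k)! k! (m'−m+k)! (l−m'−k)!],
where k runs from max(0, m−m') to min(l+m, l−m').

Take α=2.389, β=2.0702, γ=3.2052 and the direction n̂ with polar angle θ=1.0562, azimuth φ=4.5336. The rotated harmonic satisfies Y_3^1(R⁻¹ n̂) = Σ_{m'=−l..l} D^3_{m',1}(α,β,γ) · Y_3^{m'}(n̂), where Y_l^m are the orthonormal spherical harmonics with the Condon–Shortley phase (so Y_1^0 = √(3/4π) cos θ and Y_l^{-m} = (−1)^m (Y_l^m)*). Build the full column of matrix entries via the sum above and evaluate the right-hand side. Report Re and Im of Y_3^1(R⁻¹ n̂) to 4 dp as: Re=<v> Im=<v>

Re=-0.0573 Im=0.2678

Need the full column D^3_{m',1} for m'=−3..3 at α=2.3890, β=2.0702, γ=3.2052.
cos(β/2)=0.510440, sin(β/2)=0.859913
d^3_{-3,1}: single k=4 term ⇒ +0.551765;  D = -0.376342-0.403498i
d^3_{-2,1}: k∈[3..4] ⇒ +0.534845 -0.758959 = -0.224114;  D = +0.000449-0.224113i
d^3_{-1,1}: k∈[2..4] ⇒ +0.301189 -1.139720 +0.404323 = -0.434208;  D = -0.297430+0.316341i
d^3_{0,1}: k∈[1..3] ⇒ +0.103221 -0.878840 +0.831398 = +0.055779;  D = -0.055666+0.003546i
d^3_{1,1}: k∈[0..2] ⇒ +0.017688 -0.401586 +0.854790 = +0.470892;  D = +0.363478+0.299372i
d^3_{2,1}: k∈[0..1] ⇒ -0.094228 +0.534845 = +0.440618;  D = -0.056778-0.436944i
d^3_{3,1}: single k=0 term ⇒ +0.194417;  D = -0.113496+0.157850i
Y_3^{m'}(θ=1.0562,φ=4.5336) and Σ D·Y over m':
  (-0.3763-0.4035i)·(+0.1406-0.2366i)  (+0.0004-0.2241i)·(-0.3570-0.1334i)  (-0.2974+0.3163i)·(-0.0106+0.0585i)  (-0.0557+0.0035i)·(-0.3285+0.0000i)  (+0.3635+0.2994i)·(+0.0106+0.0585i)  (-0.0568-0.4369i)·(-0.3570+0.1334i)  (-0.1135+0.1578i)·(-0.1406-0.2366i)
Y_3^1(R⁻¹ n̂) = -0.057303+0.267842i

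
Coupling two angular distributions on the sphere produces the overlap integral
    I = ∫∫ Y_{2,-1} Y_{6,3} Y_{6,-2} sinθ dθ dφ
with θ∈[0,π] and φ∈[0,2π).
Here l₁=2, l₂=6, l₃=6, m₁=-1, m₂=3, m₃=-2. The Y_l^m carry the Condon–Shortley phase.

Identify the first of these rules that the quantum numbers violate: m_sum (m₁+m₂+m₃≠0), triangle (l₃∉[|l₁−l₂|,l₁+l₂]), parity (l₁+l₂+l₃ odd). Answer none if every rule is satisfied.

none

azimuthal sum: -1 + 3 − 2 = 0  ✓
4 ≤ 6 ≤ 8 (triangle on l)  ✓
L = 2 + 6 + 6 = 14 (even)  ✓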